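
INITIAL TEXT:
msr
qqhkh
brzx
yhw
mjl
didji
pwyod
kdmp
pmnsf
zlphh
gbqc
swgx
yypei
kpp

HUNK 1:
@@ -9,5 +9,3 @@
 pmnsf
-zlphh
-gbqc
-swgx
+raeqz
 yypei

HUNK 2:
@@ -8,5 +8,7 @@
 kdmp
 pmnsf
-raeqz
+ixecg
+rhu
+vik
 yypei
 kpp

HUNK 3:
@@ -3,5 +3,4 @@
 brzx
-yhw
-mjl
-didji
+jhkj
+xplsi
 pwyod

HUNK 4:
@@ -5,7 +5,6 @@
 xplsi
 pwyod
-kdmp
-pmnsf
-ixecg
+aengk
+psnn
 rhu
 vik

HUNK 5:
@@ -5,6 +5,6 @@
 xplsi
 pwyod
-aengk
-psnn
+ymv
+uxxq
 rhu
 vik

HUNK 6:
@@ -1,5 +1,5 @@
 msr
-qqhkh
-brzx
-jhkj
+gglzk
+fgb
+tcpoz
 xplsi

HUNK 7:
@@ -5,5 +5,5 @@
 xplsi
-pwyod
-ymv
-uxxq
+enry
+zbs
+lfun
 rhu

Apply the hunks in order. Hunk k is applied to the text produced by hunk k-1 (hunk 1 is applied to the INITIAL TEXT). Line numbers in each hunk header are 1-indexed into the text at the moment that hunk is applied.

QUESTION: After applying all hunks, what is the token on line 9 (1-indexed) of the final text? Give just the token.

Hunk 1: at line 9 remove [zlphh,gbqc,swgx] add [raeqz] -> 12 lines: msr qqhkh brzx yhw mjl didji pwyod kdmp pmnsf raeqz yypei kpp
Hunk 2: at line 8 remove [raeqz] add [ixecg,rhu,vik] -> 14 lines: msr qqhkh brzx yhw mjl didji pwyod kdmp pmnsf ixecg rhu vik yypei kpp
Hunk 3: at line 3 remove [yhw,mjl,didji] add [jhkj,xplsi] -> 13 lines: msr qqhkh brzx jhkj xplsi pwyod kdmp pmnsf ixecg rhu vik yypei kpp
Hunk 4: at line 5 remove [kdmp,pmnsf,ixecg] add [aengk,psnn] -> 12 lines: msr qqhkh brzx jhkj xplsi pwyod aengk psnn rhu vik yypei kpp
Hunk 5: at line 5 remove [aengk,psnn] add [ymv,uxxq] -> 12 lines: msr qqhkh brzx jhkj xplsi pwyod ymv uxxq rhu vik yypei kpp
Hunk 6: at line 1 remove [qqhkh,brzx,jhkj] add [gglzk,fgb,tcpoz] -> 12 lines: msr gglzk fgb tcpoz xplsi pwyod ymv uxxq rhu vik yypei kpp
Hunk 7: at line 5 remove [pwyod,ymv,uxxq] add [enry,zbs,lfun] -> 12 lines: msr gglzk fgb tcpoz xplsi enry zbs lfun rhu vik yypei kpp
Final line 9: rhu

Answer: rhu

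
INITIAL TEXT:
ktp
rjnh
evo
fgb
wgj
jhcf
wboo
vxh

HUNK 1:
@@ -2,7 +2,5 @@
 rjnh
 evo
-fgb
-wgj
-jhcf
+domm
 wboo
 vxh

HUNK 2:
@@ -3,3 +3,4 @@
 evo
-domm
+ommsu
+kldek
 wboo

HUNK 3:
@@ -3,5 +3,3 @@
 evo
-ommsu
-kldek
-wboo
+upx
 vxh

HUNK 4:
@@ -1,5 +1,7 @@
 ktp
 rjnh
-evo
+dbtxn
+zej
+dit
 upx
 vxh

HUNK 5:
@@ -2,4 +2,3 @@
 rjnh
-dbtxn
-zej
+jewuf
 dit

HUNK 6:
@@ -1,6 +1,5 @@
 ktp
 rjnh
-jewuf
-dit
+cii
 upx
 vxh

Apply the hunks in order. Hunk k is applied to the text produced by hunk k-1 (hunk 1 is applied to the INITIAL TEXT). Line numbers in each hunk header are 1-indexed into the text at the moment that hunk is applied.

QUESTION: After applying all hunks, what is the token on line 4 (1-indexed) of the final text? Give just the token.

Answer: upx

Derivation:
Hunk 1: at line 2 remove [fgb,wgj,jhcf] add [domm] -> 6 lines: ktp rjnh evo domm wboo vxh
Hunk 2: at line 3 remove [domm] add [ommsu,kldek] -> 7 lines: ktp rjnh evo ommsu kldek wboo vxh
Hunk 3: at line 3 remove [ommsu,kldek,wboo] add [upx] -> 5 lines: ktp rjnh evo upx vxh
Hunk 4: at line 1 remove [evo] add [dbtxn,zej,dit] -> 7 lines: ktp rjnh dbtxn zej dit upx vxh
Hunk 5: at line 2 remove [dbtxn,zej] add [jewuf] -> 6 lines: ktp rjnh jewuf dit upx vxh
Hunk 6: at line 1 remove [jewuf,dit] add [cii] -> 5 lines: ktp rjnh cii upx vxh
Final line 4: upx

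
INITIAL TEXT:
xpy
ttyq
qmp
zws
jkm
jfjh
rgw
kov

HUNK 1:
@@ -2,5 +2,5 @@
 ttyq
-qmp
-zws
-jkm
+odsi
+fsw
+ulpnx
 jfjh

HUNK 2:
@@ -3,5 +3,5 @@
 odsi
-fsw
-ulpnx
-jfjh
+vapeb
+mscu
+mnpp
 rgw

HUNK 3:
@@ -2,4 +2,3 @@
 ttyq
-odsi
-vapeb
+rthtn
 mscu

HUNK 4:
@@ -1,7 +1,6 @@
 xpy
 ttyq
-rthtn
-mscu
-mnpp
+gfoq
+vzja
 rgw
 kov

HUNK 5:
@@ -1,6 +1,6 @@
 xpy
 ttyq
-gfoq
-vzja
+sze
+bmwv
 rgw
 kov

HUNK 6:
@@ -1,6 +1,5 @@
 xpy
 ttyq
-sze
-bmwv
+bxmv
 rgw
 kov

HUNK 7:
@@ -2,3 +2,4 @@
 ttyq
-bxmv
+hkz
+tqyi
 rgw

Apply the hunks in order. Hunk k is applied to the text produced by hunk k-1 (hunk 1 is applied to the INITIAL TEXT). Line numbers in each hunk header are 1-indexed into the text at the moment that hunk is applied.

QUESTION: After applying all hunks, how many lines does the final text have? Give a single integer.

Answer: 6

Derivation:
Hunk 1: at line 2 remove [qmp,zws,jkm] add [odsi,fsw,ulpnx] -> 8 lines: xpy ttyq odsi fsw ulpnx jfjh rgw kov
Hunk 2: at line 3 remove [fsw,ulpnx,jfjh] add [vapeb,mscu,mnpp] -> 8 lines: xpy ttyq odsi vapeb mscu mnpp rgw kov
Hunk 3: at line 2 remove [odsi,vapeb] add [rthtn] -> 7 lines: xpy ttyq rthtn mscu mnpp rgw kov
Hunk 4: at line 1 remove [rthtn,mscu,mnpp] add [gfoq,vzja] -> 6 lines: xpy ttyq gfoq vzja rgw kov
Hunk 5: at line 1 remove [gfoq,vzja] add [sze,bmwv] -> 6 lines: xpy ttyq sze bmwv rgw kov
Hunk 6: at line 1 remove [sze,bmwv] add [bxmv] -> 5 lines: xpy ttyq bxmv rgw kov
Hunk 7: at line 2 remove [bxmv] add [hkz,tqyi] -> 6 lines: xpy ttyq hkz tqyi rgw kov
Final line count: 6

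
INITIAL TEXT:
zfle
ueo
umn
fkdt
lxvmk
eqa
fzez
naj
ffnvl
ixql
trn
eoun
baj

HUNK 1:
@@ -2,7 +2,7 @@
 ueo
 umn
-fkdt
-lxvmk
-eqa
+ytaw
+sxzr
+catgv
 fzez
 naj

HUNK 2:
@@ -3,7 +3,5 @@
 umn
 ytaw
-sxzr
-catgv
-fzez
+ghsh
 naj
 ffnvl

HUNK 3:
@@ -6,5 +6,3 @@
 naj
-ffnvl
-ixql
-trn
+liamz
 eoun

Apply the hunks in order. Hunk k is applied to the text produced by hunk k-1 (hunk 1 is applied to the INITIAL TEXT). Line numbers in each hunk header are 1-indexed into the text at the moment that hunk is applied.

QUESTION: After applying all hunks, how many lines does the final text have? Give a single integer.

Hunk 1: at line 2 remove [fkdt,lxvmk,eqa] add [ytaw,sxzr,catgv] -> 13 lines: zfle ueo umn ytaw sxzr catgv fzez naj ffnvl ixql trn eoun baj
Hunk 2: at line 3 remove [sxzr,catgv,fzez] add [ghsh] -> 11 lines: zfle ueo umn ytaw ghsh naj ffnvl ixql trn eoun baj
Hunk 3: at line 6 remove [ffnvl,ixql,trn] add [liamz] -> 9 lines: zfle ueo umn ytaw ghsh naj liamz eoun baj
Final line count: 9

Answer: 9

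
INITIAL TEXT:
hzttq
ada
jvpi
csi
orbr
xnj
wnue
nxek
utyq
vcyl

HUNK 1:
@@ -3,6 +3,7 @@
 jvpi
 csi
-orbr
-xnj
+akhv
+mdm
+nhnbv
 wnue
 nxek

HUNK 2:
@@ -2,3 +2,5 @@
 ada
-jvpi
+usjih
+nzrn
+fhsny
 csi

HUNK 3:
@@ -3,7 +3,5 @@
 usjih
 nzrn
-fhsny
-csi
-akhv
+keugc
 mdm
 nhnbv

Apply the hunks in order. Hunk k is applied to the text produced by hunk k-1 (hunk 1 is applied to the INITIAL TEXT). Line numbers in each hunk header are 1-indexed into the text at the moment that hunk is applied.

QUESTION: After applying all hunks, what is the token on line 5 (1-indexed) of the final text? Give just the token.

Answer: keugc

Derivation:
Hunk 1: at line 3 remove [orbr,xnj] add [akhv,mdm,nhnbv] -> 11 lines: hzttq ada jvpi csi akhv mdm nhnbv wnue nxek utyq vcyl
Hunk 2: at line 2 remove [jvpi] add [usjih,nzrn,fhsny] -> 13 lines: hzttq ada usjih nzrn fhsny csi akhv mdm nhnbv wnue nxek utyq vcyl
Hunk 3: at line 3 remove [fhsny,csi,akhv] add [keugc] -> 11 lines: hzttq ada usjih nzrn keugc mdm nhnbv wnue nxek utyq vcyl
Final line 5: keugc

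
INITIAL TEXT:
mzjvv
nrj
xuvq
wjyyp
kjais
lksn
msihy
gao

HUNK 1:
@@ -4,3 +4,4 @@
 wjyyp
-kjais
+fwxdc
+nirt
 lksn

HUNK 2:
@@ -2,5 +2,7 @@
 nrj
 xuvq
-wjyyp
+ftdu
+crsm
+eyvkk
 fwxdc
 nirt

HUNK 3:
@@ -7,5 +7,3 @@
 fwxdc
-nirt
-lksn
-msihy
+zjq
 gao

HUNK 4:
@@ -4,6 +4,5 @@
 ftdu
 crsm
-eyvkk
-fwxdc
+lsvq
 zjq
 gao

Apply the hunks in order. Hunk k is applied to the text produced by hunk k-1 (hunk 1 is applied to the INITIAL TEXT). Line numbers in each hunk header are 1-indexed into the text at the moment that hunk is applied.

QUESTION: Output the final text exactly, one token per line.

Answer: mzjvv
nrj
xuvq
ftdu
crsm
lsvq
zjq
gao

Derivation:
Hunk 1: at line 4 remove [kjais] add [fwxdc,nirt] -> 9 lines: mzjvv nrj xuvq wjyyp fwxdc nirt lksn msihy gao
Hunk 2: at line 2 remove [wjyyp] add [ftdu,crsm,eyvkk] -> 11 lines: mzjvv nrj xuvq ftdu crsm eyvkk fwxdc nirt lksn msihy gao
Hunk 3: at line 7 remove [nirt,lksn,msihy] add [zjq] -> 9 lines: mzjvv nrj xuvq ftdu crsm eyvkk fwxdc zjq gao
Hunk 4: at line 4 remove [eyvkk,fwxdc] add [lsvq] -> 8 lines: mzjvv nrj xuvq ftdu crsm lsvq zjq gao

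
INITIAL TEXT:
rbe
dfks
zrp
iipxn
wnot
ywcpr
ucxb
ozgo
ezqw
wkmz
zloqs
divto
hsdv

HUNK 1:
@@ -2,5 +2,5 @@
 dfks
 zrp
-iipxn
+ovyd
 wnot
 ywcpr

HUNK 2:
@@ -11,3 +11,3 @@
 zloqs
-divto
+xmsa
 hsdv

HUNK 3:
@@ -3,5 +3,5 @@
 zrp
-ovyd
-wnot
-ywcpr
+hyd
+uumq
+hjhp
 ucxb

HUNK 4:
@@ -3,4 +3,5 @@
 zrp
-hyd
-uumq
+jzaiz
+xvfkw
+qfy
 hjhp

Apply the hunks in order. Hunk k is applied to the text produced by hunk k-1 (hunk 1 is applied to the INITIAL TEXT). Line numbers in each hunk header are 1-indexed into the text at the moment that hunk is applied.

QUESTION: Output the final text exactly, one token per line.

Answer: rbe
dfks
zrp
jzaiz
xvfkw
qfy
hjhp
ucxb
ozgo
ezqw
wkmz
zloqs
xmsa
hsdv

Derivation:
Hunk 1: at line 2 remove [iipxn] add [ovyd] -> 13 lines: rbe dfks zrp ovyd wnot ywcpr ucxb ozgo ezqw wkmz zloqs divto hsdv
Hunk 2: at line 11 remove [divto] add [xmsa] -> 13 lines: rbe dfks zrp ovyd wnot ywcpr ucxb ozgo ezqw wkmz zloqs xmsa hsdv
Hunk 3: at line 3 remove [ovyd,wnot,ywcpr] add [hyd,uumq,hjhp] -> 13 lines: rbe dfks zrp hyd uumq hjhp ucxb ozgo ezqw wkmz zloqs xmsa hsdv
Hunk 4: at line 3 remove [hyd,uumq] add [jzaiz,xvfkw,qfy] -> 14 lines: rbe dfks zrp jzaiz xvfkw qfy hjhp ucxb ozgo ezqw wkmz zloqs xmsa hsdv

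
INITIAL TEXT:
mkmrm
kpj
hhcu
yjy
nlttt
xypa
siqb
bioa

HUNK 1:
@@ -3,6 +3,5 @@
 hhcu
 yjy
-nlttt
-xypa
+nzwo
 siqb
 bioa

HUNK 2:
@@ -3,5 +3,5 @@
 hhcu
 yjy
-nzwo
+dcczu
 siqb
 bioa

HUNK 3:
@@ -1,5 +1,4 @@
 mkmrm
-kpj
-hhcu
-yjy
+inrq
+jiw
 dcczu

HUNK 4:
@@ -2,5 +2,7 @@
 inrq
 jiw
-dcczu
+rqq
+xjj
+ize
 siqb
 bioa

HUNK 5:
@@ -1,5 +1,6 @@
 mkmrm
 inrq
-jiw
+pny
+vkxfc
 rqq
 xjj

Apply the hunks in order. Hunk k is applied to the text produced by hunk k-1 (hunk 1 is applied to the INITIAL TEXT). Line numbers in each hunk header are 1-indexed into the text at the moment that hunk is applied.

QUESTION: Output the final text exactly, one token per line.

Answer: mkmrm
inrq
pny
vkxfc
rqq
xjj
ize
siqb
bioa

Derivation:
Hunk 1: at line 3 remove [nlttt,xypa] add [nzwo] -> 7 lines: mkmrm kpj hhcu yjy nzwo siqb bioa
Hunk 2: at line 3 remove [nzwo] add [dcczu] -> 7 lines: mkmrm kpj hhcu yjy dcczu siqb bioa
Hunk 3: at line 1 remove [kpj,hhcu,yjy] add [inrq,jiw] -> 6 lines: mkmrm inrq jiw dcczu siqb bioa
Hunk 4: at line 2 remove [dcczu] add [rqq,xjj,ize] -> 8 lines: mkmrm inrq jiw rqq xjj ize siqb bioa
Hunk 5: at line 1 remove [jiw] add [pny,vkxfc] -> 9 lines: mkmrm inrq pny vkxfc rqq xjj ize siqb bioa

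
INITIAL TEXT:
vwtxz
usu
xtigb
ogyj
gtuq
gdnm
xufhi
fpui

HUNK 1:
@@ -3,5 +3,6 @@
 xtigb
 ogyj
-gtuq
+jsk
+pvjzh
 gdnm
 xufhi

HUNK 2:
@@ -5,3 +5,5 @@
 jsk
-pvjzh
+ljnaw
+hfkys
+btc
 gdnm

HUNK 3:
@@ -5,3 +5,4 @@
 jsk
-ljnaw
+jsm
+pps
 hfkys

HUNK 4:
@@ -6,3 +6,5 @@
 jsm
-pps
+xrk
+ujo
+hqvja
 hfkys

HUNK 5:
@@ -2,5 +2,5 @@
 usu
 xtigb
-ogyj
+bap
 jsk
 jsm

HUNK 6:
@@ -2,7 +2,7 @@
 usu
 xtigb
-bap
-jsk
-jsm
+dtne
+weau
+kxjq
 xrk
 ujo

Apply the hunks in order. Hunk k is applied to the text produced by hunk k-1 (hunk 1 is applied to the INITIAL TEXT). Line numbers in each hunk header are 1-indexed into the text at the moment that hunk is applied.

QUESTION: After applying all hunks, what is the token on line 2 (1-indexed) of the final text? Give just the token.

Answer: usu

Derivation:
Hunk 1: at line 3 remove [gtuq] add [jsk,pvjzh] -> 9 lines: vwtxz usu xtigb ogyj jsk pvjzh gdnm xufhi fpui
Hunk 2: at line 5 remove [pvjzh] add [ljnaw,hfkys,btc] -> 11 lines: vwtxz usu xtigb ogyj jsk ljnaw hfkys btc gdnm xufhi fpui
Hunk 3: at line 5 remove [ljnaw] add [jsm,pps] -> 12 lines: vwtxz usu xtigb ogyj jsk jsm pps hfkys btc gdnm xufhi fpui
Hunk 4: at line 6 remove [pps] add [xrk,ujo,hqvja] -> 14 lines: vwtxz usu xtigb ogyj jsk jsm xrk ujo hqvja hfkys btc gdnm xufhi fpui
Hunk 5: at line 2 remove [ogyj] add [bap] -> 14 lines: vwtxz usu xtigb bap jsk jsm xrk ujo hqvja hfkys btc gdnm xufhi fpui
Hunk 6: at line 2 remove [bap,jsk,jsm] add [dtne,weau,kxjq] -> 14 lines: vwtxz usu xtigb dtne weau kxjq xrk ujo hqvja hfkys btc gdnm xufhi fpui
Final line 2: usu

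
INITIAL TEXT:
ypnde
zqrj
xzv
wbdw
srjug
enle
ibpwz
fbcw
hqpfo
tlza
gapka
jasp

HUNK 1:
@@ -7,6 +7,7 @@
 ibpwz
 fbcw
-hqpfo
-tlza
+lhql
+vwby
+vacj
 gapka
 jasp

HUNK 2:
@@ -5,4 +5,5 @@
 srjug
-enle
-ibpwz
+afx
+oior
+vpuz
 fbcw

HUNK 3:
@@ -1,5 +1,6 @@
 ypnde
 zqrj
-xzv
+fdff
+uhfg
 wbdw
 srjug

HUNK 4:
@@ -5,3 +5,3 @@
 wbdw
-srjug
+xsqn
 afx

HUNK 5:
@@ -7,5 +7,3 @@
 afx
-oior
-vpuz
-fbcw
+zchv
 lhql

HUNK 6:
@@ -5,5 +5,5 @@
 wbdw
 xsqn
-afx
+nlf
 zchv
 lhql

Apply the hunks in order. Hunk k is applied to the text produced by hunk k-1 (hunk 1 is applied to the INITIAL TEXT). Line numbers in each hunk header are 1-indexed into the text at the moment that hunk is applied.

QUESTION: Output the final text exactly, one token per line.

Answer: ypnde
zqrj
fdff
uhfg
wbdw
xsqn
nlf
zchv
lhql
vwby
vacj
gapka
jasp

Derivation:
Hunk 1: at line 7 remove [hqpfo,tlza] add [lhql,vwby,vacj] -> 13 lines: ypnde zqrj xzv wbdw srjug enle ibpwz fbcw lhql vwby vacj gapka jasp
Hunk 2: at line 5 remove [enle,ibpwz] add [afx,oior,vpuz] -> 14 lines: ypnde zqrj xzv wbdw srjug afx oior vpuz fbcw lhql vwby vacj gapka jasp
Hunk 3: at line 1 remove [xzv] add [fdff,uhfg] -> 15 lines: ypnde zqrj fdff uhfg wbdw srjug afx oior vpuz fbcw lhql vwby vacj gapka jasp
Hunk 4: at line 5 remove [srjug] add [xsqn] -> 15 lines: ypnde zqrj fdff uhfg wbdw xsqn afx oior vpuz fbcw lhql vwby vacj gapka jasp
Hunk 5: at line 7 remove [oior,vpuz,fbcw] add [zchv] -> 13 lines: ypnde zqrj fdff uhfg wbdw xsqn afx zchv lhql vwby vacj gapka jasp
Hunk 6: at line 5 remove [afx] add [nlf] -> 13 lines: ypnde zqrj fdff uhfg wbdw xsqn nlf zchv lhql vwby vacj gapka jasp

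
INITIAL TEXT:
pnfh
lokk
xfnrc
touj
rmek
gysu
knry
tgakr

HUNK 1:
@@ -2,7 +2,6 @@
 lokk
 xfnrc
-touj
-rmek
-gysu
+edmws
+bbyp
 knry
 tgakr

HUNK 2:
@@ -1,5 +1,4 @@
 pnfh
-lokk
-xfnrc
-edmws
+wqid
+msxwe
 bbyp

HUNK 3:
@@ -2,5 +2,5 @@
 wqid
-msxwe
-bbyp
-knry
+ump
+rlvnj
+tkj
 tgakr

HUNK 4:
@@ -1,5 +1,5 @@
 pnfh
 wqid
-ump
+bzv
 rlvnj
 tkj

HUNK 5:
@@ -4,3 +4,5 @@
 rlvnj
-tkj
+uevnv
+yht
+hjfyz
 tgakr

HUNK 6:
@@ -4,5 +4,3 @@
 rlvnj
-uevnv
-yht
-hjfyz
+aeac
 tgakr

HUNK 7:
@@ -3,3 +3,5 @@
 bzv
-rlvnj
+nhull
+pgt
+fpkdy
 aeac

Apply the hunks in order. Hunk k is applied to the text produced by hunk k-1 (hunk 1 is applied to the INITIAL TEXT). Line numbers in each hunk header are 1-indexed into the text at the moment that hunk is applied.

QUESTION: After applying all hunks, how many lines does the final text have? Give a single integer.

Hunk 1: at line 2 remove [touj,rmek,gysu] add [edmws,bbyp] -> 7 lines: pnfh lokk xfnrc edmws bbyp knry tgakr
Hunk 2: at line 1 remove [lokk,xfnrc,edmws] add [wqid,msxwe] -> 6 lines: pnfh wqid msxwe bbyp knry tgakr
Hunk 3: at line 2 remove [msxwe,bbyp,knry] add [ump,rlvnj,tkj] -> 6 lines: pnfh wqid ump rlvnj tkj tgakr
Hunk 4: at line 1 remove [ump] add [bzv] -> 6 lines: pnfh wqid bzv rlvnj tkj tgakr
Hunk 5: at line 4 remove [tkj] add [uevnv,yht,hjfyz] -> 8 lines: pnfh wqid bzv rlvnj uevnv yht hjfyz tgakr
Hunk 6: at line 4 remove [uevnv,yht,hjfyz] add [aeac] -> 6 lines: pnfh wqid bzv rlvnj aeac tgakr
Hunk 7: at line 3 remove [rlvnj] add [nhull,pgt,fpkdy] -> 8 lines: pnfh wqid bzv nhull pgt fpkdy aeac tgakr
Final line count: 8

Answer: 8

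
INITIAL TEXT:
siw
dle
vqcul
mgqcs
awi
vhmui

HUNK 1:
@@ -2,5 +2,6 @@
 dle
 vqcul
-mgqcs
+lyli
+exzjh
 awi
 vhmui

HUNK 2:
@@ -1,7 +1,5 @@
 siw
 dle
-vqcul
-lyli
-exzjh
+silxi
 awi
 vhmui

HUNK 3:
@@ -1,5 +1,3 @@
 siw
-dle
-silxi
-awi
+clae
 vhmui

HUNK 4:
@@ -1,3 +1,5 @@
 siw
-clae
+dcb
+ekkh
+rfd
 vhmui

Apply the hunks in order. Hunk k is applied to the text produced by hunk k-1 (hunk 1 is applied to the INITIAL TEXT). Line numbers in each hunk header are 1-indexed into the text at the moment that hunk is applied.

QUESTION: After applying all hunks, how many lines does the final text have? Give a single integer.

Answer: 5

Derivation:
Hunk 1: at line 2 remove [mgqcs] add [lyli,exzjh] -> 7 lines: siw dle vqcul lyli exzjh awi vhmui
Hunk 2: at line 1 remove [vqcul,lyli,exzjh] add [silxi] -> 5 lines: siw dle silxi awi vhmui
Hunk 3: at line 1 remove [dle,silxi,awi] add [clae] -> 3 lines: siw clae vhmui
Hunk 4: at line 1 remove [clae] add [dcb,ekkh,rfd] -> 5 lines: siw dcb ekkh rfd vhmui
Final line count: 5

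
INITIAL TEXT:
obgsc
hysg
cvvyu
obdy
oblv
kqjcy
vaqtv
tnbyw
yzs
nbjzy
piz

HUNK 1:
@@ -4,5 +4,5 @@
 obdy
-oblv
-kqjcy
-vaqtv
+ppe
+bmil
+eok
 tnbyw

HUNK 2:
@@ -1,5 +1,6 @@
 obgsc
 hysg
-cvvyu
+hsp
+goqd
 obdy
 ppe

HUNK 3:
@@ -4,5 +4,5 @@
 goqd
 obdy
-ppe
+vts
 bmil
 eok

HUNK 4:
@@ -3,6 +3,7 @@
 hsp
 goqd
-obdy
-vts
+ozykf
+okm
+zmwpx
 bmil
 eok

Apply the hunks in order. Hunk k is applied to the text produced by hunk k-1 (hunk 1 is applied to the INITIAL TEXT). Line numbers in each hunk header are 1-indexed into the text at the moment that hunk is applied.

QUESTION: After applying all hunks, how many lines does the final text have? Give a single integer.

Answer: 13

Derivation:
Hunk 1: at line 4 remove [oblv,kqjcy,vaqtv] add [ppe,bmil,eok] -> 11 lines: obgsc hysg cvvyu obdy ppe bmil eok tnbyw yzs nbjzy piz
Hunk 2: at line 1 remove [cvvyu] add [hsp,goqd] -> 12 lines: obgsc hysg hsp goqd obdy ppe bmil eok tnbyw yzs nbjzy piz
Hunk 3: at line 4 remove [ppe] add [vts] -> 12 lines: obgsc hysg hsp goqd obdy vts bmil eok tnbyw yzs nbjzy piz
Hunk 4: at line 3 remove [obdy,vts] add [ozykf,okm,zmwpx] -> 13 lines: obgsc hysg hsp goqd ozykf okm zmwpx bmil eok tnbyw yzs nbjzy piz
Final line count: 13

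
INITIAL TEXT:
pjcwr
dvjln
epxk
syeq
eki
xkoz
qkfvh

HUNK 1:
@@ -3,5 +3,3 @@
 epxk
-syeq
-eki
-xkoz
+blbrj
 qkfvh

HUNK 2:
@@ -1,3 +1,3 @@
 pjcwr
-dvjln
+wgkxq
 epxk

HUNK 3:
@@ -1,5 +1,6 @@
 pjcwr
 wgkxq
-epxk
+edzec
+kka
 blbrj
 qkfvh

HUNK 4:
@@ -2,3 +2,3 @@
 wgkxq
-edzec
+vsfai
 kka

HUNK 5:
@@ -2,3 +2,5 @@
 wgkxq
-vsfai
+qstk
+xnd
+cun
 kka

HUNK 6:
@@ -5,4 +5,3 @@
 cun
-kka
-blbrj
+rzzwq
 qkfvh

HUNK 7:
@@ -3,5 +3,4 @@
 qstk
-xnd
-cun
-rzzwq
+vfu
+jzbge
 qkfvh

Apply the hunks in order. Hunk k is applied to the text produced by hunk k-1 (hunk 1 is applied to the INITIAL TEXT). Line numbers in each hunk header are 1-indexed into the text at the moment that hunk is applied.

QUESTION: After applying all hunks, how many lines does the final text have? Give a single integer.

Hunk 1: at line 3 remove [syeq,eki,xkoz] add [blbrj] -> 5 lines: pjcwr dvjln epxk blbrj qkfvh
Hunk 2: at line 1 remove [dvjln] add [wgkxq] -> 5 lines: pjcwr wgkxq epxk blbrj qkfvh
Hunk 3: at line 1 remove [epxk] add [edzec,kka] -> 6 lines: pjcwr wgkxq edzec kka blbrj qkfvh
Hunk 4: at line 2 remove [edzec] add [vsfai] -> 6 lines: pjcwr wgkxq vsfai kka blbrj qkfvh
Hunk 5: at line 2 remove [vsfai] add [qstk,xnd,cun] -> 8 lines: pjcwr wgkxq qstk xnd cun kka blbrj qkfvh
Hunk 6: at line 5 remove [kka,blbrj] add [rzzwq] -> 7 lines: pjcwr wgkxq qstk xnd cun rzzwq qkfvh
Hunk 7: at line 3 remove [xnd,cun,rzzwq] add [vfu,jzbge] -> 6 lines: pjcwr wgkxq qstk vfu jzbge qkfvh
Final line count: 6

Answer: 6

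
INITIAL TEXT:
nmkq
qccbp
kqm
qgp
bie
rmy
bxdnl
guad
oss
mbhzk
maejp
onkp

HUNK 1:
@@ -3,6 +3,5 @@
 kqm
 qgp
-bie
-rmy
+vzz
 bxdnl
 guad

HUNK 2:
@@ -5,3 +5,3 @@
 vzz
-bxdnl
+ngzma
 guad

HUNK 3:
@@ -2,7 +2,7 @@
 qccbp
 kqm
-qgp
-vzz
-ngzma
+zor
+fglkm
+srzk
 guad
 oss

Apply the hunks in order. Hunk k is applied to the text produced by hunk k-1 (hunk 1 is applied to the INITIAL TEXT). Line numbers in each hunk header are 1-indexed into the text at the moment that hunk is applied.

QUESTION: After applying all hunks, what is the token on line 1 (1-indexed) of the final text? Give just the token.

Answer: nmkq

Derivation:
Hunk 1: at line 3 remove [bie,rmy] add [vzz] -> 11 lines: nmkq qccbp kqm qgp vzz bxdnl guad oss mbhzk maejp onkp
Hunk 2: at line 5 remove [bxdnl] add [ngzma] -> 11 lines: nmkq qccbp kqm qgp vzz ngzma guad oss mbhzk maejp onkp
Hunk 3: at line 2 remove [qgp,vzz,ngzma] add [zor,fglkm,srzk] -> 11 lines: nmkq qccbp kqm zor fglkm srzk guad oss mbhzk maejp onkp
Final line 1: nmkq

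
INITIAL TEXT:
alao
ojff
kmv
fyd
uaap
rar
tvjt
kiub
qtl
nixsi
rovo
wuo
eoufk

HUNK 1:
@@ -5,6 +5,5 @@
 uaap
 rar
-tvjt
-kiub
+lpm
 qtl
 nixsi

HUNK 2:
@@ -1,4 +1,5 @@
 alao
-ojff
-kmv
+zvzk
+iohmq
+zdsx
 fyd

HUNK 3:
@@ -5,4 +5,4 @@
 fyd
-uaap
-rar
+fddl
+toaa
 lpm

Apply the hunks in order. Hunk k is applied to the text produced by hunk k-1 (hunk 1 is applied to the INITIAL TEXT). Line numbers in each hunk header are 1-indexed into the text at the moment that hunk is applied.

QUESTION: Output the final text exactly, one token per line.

Answer: alao
zvzk
iohmq
zdsx
fyd
fddl
toaa
lpm
qtl
nixsi
rovo
wuo
eoufk

Derivation:
Hunk 1: at line 5 remove [tvjt,kiub] add [lpm] -> 12 lines: alao ojff kmv fyd uaap rar lpm qtl nixsi rovo wuo eoufk
Hunk 2: at line 1 remove [ojff,kmv] add [zvzk,iohmq,zdsx] -> 13 lines: alao zvzk iohmq zdsx fyd uaap rar lpm qtl nixsi rovo wuo eoufk
Hunk 3: at line 5 remove [uaap,rar] add [fddl,toaa] -> 13 lines: alao zvzk iohmq zdsx fyd fddl toaa lpm qtl nixsi rovo wuo eoufk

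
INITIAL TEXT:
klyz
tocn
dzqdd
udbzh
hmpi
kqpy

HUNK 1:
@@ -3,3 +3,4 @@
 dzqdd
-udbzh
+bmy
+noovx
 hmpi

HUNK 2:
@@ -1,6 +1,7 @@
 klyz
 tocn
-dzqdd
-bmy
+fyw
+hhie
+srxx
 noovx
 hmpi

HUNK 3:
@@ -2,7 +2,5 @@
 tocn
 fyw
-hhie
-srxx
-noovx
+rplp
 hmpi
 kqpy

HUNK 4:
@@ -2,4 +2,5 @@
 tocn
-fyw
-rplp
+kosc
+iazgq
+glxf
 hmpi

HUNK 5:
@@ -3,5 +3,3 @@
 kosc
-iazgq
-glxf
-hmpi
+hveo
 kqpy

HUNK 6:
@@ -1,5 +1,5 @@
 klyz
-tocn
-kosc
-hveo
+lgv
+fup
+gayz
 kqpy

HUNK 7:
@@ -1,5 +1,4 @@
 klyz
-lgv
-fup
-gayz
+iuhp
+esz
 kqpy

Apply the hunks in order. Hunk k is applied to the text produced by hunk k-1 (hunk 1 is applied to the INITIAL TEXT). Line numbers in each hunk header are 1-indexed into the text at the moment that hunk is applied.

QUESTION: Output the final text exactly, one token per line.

Answer: klyz
iuhp
esz
kqpy

Derivation:
Hunk 1: at line 3 remove [udbzh] add [bmy,noovx] -> 7 lines: klyz tocn dzqdd bmy noovx hmpi kqpy
Hunk 2: at line 1 remove [dzqdd,bmy] add [fyw,hhie,srxx] -> 8 lines: klyz tocn fyw hhie srxx noovx hmpi kqpy
Hunk 3: at line 2 remove [hhie,srxx,noovx] add [rplp] -> 6 lines: klyz tocn fyw rplp hmpi kqpy
Hunk 4: at line 2 remove [fyw,rplp] add [kosc,iazgq,glxf] -> 7 lines: klyz tocn kosc iazgq glxf hmpi kqpy
Hunk 5: at line 3 remove [iazgq,glxf,hmpi] add [hveo] -> 5 lines: klyz tocn kosc hveo kqpy
Hunk 6: at line 1 remove [tocn,kosc,hveo] add [lgv,fup,gayz] -> 5 lines: klyz lgv fup gayz kqpy
Hunk 7: at line 1 remove [lgv,fup,gayz] add [iuhp,esz] -> 4 lines: klyz iuhp esz kqpy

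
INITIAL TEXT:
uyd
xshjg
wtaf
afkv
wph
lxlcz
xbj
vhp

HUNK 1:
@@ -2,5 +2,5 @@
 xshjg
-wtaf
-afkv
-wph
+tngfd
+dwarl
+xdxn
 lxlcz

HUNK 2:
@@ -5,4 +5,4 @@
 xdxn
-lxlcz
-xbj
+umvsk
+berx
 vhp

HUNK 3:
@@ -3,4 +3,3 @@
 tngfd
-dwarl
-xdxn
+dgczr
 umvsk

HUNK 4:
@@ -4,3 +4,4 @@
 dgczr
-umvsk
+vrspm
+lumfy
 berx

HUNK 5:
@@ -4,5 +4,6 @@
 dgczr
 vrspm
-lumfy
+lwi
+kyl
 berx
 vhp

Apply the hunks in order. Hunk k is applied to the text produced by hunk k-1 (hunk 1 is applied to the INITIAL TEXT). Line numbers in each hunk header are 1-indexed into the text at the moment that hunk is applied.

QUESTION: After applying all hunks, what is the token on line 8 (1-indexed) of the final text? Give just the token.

Hunk 1: at line 2 remove [wtaf,afkv,wph] add [tngfd,dwarl,xdxn] -> 8 lines: uyd xshjg tngfd dwarl xdxn lxlcz xbj vhp
Hunk 2: at line 5 remove [lxlcz,xbj] add [umvsk,berx] -> 8 lines: uyd xshjg tngfd dwarl xdxn umvsk berx vhp
Hunk 3: at line 3 remove [dwarl,xdxn] add [dgczr] -> 7 lines: uyd xshjg tngfd dgczr umvsk berx vhp
Hunk 4: at line 4 remove [umvsk] add [vrspm,lumfy] -> 8 lines: uyd xshjg tngfd dgczr vrspm lumfy berx vhp
Hunk 5: at line 4 remove [lumfy] add [lwi,kyl] -> 9 lines: uyd xshjg tngfd dgczr vrspm lwi kyl berx vhp
Final line 8: berx

Answer: berx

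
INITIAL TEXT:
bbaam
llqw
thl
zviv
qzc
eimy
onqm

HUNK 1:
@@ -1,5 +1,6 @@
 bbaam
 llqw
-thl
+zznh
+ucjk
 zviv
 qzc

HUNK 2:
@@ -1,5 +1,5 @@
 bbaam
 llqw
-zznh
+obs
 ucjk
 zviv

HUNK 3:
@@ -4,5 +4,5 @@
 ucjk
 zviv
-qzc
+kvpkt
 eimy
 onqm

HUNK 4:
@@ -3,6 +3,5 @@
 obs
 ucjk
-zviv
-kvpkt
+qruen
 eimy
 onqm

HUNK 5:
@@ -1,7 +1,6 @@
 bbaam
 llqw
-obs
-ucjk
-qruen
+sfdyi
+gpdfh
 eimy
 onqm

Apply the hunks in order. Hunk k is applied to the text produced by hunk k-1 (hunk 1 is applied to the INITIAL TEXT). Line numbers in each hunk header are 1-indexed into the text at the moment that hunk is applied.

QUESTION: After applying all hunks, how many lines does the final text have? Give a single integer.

Answer: 6

Derivation:
Hunk 1: at line 1 remove [thl] add [zznh,ucjk] -> 8 lines: bbaam llqw zznh ucjk zviv qzc eimy onqm
Hunk 2: at line 1 remove [zznh] add [obs] -> 8 lines: bbaam llqw obs ucjk zviv qzc eimy onqm
Hunk 3: at line 4 remove [qzc] add [kvpkt] -> 8 lines: bbaam llqw obs ucjk zviv kvpkt eimy onqm
Hunk 4: at line 3 remove [zviv,kvpkt] add [qruen] -> 7 lines: bbaam llqw obs ucjk qruen eimy onqm
Hunk 5: at line 1 remove [obs,ucjk,qruen] add [sfdyi,gpdfh] -> 6 lines: bbaam llqw sfdyi gpdfh eimy onqm
Final line count: 6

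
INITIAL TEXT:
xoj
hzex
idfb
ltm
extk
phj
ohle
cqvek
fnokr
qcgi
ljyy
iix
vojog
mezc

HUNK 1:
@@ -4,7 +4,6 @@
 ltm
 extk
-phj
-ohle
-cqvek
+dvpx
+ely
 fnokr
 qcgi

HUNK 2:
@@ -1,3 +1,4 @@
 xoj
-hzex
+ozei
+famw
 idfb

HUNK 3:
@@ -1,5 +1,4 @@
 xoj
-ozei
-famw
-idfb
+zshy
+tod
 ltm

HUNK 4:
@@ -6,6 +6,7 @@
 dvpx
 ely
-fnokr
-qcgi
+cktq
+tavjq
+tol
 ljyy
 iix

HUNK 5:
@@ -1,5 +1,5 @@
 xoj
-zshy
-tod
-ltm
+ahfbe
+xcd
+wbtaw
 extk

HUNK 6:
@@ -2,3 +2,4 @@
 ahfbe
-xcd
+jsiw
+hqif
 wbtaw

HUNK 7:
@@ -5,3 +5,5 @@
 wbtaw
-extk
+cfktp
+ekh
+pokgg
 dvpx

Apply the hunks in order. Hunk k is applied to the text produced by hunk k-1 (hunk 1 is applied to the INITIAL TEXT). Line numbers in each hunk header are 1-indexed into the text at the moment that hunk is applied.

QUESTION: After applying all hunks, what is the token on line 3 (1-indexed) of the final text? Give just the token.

Answer: jsiw

Derivation:
Hunk 1: at line 4 remove [phj,ohle,cqvek] add [dvpx,ely] -> 13 lines: xoj hzex idfb ltm extk dvpx ely fnokr qcgi ljyy iix vojog mezc
Hunk 2: at line 1 remove [hzex] add [ozei,famw] -> 14 lines: xoj ozei famw idfb ltm extk dvpx ely fnokr qcgi ljyy iix vojog mezc
Hunk 3: at line 1 remove [ozei,famw,idfb] add [zshy,tod] -> 13 lines: xoj zshy tod ltm extk dvpx ely fnokr qcgi ljyy iix vojog mezc
Hunk 4: at line 6 remove [fnokr,qcgi] add [cktq,tavjq,tol] -> 14 lines: xoj zshy tod ltm extk dvpx ely cktq tavjq tol ljyy iix vojog mezc
Hunk 5: at line 1 remove [zshy,tod,ltm] add [ahfbe,xcd,wbtaw] -> 14 lines: xoj ahfbe xcd wbtaw extk dvpx ely cktq tavjq tol ljyy iix vojog mezc
Hunk 6: at line 2 remove [xcd] add [jsiw,hqif] -> 15 lines: xoj ahfbe jsiw hqif wbtaw extk dvpx ely cktq tavjq tol ljyy iix vojog mezc
Hunk 7: at line 5 remove [extk] add [cfktp,ekh,pokgg] -> 17 lines: xoj ahfbe jsiw hqif wbtaw cfktp ekh pokgg dvpx ely cktq tavjq tol ljyy iix vojog mezc
Final line 3: jsiw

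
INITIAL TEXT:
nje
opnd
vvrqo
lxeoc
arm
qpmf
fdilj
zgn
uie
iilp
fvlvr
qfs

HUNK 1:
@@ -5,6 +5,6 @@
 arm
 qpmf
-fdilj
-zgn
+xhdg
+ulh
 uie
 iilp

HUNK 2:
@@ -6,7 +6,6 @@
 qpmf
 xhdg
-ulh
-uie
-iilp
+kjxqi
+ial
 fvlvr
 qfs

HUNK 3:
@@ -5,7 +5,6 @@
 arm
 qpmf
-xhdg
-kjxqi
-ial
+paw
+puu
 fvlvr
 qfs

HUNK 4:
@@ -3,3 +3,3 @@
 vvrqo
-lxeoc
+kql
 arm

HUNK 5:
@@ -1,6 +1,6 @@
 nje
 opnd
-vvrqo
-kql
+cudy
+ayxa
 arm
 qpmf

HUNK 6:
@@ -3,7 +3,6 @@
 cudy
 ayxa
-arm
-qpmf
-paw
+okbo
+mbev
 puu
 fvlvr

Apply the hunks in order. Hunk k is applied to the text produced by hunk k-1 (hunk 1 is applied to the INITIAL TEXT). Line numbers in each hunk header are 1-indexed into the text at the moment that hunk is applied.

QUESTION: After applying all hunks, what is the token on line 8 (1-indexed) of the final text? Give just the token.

Answer: fvlvr

Derivation:
Hunk 1: at line 5 remove [fdilj,zgn] add [xhdg,ulh] -> 12 lines: nje opnd vvrqo lxeoc arm qpmf xhdg ulh uie iilp fvlvr qfs
Hunk 2: at line 6 remove [ulh,uie,iilp] add [kjxqi,ial] -> 11 lines: nje opnd vvrqo lxeoc arm qpmf xhdg kjxqi ial fvlvr qfs
Hunk 3: at line 5 remove [xhdg,kjxqi,ial] add [paw,puu] -> 10 lines: nje opnd vvrqo lxeoc arm qpmf paw puu fvlvr qfs
Hunk 4: at line 3 remove [lxeoc] add [kql] -> 10 lines: nje opnd vvrqo kql arm qpmf paw puu fvlvr qfs
Hunk 5: at line 1 remove [vvrqo,kql] add [cudy,ayxa] -> 10 lines: nje opnd cudy ayxa arm qpmf paw puu fvlvr qfs
Hunk 6: at line 3 remove [arm,qpmf,paw] add [okbo,mbev] -> 9 lines: nje opnd cudy ayxa okbo mbev puu fvlvr qfs
Final line 8: fvlvr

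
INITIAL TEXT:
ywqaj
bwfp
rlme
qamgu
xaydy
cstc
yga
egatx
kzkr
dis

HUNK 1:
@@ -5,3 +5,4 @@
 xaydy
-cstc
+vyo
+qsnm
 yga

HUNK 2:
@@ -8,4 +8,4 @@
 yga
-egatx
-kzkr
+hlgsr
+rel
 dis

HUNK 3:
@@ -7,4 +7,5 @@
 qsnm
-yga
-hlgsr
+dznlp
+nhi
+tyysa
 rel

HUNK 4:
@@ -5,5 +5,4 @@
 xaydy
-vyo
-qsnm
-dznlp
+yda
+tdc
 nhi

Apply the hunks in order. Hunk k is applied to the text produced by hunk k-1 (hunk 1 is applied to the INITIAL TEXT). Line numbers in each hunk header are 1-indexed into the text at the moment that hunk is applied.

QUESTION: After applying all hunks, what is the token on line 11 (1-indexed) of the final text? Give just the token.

Hunk 1: at line 5 remove [cstc] add [vyo,qsnm] -> 11 lines: ywqaj bwfp rlme qamgu xaydy vyo qsnm yga egatx kzkr dis
Hunk 2: at line 8 remove [egatx,kzkr] add [hlgsr,rel] -> 11 lines: ywqaj bwfp rlme qamgu xaydy vyo qsnm yga hlgsr rel dis
Hunk 3: at line 7 remove [yga,hlgsr] add [dznlp,nhi,tyysa] -> 12 lines: ywqaj bwfp rlme qamgu xaydy vyo qsnm dznlp nhi tyysa rel dis
Hunk 4: at line 5 remove [vyo,qsnm,dznlp] add [yda,tdc] -> 11 lines: ywqaj bwfp rlme qamgu xaydy yda tdc nhi tyysa rel dis
Final line 11: dis

Answer: dis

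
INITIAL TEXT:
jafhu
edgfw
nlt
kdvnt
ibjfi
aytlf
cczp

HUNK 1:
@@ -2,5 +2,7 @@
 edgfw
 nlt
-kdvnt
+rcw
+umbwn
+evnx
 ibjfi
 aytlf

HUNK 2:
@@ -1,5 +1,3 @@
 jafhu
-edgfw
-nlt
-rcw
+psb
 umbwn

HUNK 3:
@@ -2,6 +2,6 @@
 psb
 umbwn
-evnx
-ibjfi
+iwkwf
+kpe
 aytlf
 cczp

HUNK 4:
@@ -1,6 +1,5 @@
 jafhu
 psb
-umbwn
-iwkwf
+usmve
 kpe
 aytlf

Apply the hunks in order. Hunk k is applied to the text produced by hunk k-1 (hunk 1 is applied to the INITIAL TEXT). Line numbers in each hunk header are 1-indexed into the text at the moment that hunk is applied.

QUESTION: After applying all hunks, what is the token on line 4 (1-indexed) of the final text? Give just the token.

Hunk 1: at line 2 remove [kdvnt] add [rcw,umbwn,evnx] -> 9 lines: jafhu edgfw nlt rcw umbwn evnx ibjfi aytlf cczp
Hunk 2: at line 1 remove [edgfw,nlt,rcw] add [psb] -> 7 lines: jafhu psb umbwn evnx ibjfi aytlf cczp
Hunk 3: at line 2 remove [evnx,ibjfi] add [iwkwf,kpe] -> 7 lines: jafhu psb umbwn iwkwf kpe aytlf cczp
Hunk 4: at line 1 remove [umbwn,iwkwf] add [usmve] -> 6 lines: jafhu psb usmve kpe aytlf cczp
Final line 4: kpe

Answer: kpe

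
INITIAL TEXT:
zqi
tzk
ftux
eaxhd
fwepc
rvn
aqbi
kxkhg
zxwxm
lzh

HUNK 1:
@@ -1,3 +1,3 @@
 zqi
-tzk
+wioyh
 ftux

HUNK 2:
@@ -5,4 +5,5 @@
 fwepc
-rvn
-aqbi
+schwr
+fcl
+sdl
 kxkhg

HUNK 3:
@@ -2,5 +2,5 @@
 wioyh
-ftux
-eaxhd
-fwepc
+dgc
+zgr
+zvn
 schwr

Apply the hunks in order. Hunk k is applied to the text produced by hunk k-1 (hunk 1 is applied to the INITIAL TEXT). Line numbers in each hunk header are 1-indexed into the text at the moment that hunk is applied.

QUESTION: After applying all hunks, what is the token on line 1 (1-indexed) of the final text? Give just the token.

Answer: zqi

Derivation:
Hunk 1: at line 1 remove [tzk] add [wioyh] -> 10 lines: zqi wioyh ftux eaxhd fwepc rvn aqbi kxkhg zxwxm lzh
Hunk 2: at line 5 remove [rvn,aqbi] add [schwr,fcl,sdl] -> 11 lines: zqi wioyh ftux eaxhd fwepc schwr fcl sdl kxkhg zxwxm lzh
Hunk 3: at line 2 remove [ftux,eaxhd,fwepc] add [dgc,zgr,zvn] -> 11 lines: zqi wioyh dgc zgr zvn schwr fcl sdl kxkhg zxwxm lzh
Final line 1: zqi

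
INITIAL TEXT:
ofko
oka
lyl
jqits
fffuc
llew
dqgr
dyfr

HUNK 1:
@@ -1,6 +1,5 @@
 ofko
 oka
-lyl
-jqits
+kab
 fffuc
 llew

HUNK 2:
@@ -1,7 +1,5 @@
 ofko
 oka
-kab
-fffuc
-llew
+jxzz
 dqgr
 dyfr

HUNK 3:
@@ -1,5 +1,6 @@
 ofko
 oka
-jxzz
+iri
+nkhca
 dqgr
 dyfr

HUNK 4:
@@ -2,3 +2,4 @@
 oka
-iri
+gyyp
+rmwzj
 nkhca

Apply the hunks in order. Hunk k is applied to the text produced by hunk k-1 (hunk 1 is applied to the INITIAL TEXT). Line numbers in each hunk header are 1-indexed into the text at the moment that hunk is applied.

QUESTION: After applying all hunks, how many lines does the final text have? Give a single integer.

Hunk 1: at line 1 remove [lyl,jqits] add [kab] -> 7 lines: ofko oka kab fffuc llew dqgr dyfr
Hunk 2: at line 1 remove [kab,fffuc,llew] add [jxzz] -> 5 lines: ofko oka jxzz dqgr dyfr
Hunk 3: at line 1 remove [jxzz] add [iri,nkhca] -> 6 lines: ofko oka iri nkhca dqgr dyfr
Hunk 4: at line 2 remove [iri] add [gyyp,rmwzj] -> 7 lines: ofko oka gyyp rmwzj nkhca dqgr dyfr
Final line count: 7

Answer: 7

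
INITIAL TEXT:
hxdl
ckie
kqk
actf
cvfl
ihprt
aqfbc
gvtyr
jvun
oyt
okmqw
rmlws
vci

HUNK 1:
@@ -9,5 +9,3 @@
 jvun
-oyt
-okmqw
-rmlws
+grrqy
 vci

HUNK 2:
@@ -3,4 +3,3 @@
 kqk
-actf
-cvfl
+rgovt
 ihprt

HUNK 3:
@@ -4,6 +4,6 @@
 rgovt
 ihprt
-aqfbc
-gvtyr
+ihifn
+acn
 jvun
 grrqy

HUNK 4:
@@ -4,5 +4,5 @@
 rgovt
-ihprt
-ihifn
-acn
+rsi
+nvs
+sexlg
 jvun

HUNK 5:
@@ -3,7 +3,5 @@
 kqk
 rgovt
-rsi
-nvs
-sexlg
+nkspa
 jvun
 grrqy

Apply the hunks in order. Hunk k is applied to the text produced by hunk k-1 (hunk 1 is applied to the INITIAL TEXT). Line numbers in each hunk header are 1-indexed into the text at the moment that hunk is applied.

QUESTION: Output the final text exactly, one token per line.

Answer: hxdl
ckie
kqk
rgovt
nkspa
jvun
grrqy
vci

Derivation:
Hunk 1: at line 9 remove [oyt,okmqw,rmlws] add [grrqy] -> 11 lines: hxdl ckie kqk actf cvfl ihprt aqfbc gvtyr jvun grrqy vci
Hunk 2: at line 3 remove [actf,cvfl] add [rgovt] -> 10 lines: hxdl ckie kqk rgovt ihprt aqfbc gvtyr jvun grrqy vci
Hunk 3: at line 4 remove [aqfbc,gvtyr] add [ihifn,acn] -> 10 lines: hxdl ckie kqk rgovt ihprt ihifn acn jvun grrqy vci
Hunk 4: at line 4 remove [ihprt,ihifn,acn] add [rsi,nvs,sexlg] -> 10 lines: hxdl ckie kqk rgovt rsi nvs sexlg jvun grrqy vci
Hunk 5: at line 3 remove [rsi,nvs,sexlg] add [nkspa] -> 8 lines: hxdl ckie kqk rgovt nkspa jvun grrqy vci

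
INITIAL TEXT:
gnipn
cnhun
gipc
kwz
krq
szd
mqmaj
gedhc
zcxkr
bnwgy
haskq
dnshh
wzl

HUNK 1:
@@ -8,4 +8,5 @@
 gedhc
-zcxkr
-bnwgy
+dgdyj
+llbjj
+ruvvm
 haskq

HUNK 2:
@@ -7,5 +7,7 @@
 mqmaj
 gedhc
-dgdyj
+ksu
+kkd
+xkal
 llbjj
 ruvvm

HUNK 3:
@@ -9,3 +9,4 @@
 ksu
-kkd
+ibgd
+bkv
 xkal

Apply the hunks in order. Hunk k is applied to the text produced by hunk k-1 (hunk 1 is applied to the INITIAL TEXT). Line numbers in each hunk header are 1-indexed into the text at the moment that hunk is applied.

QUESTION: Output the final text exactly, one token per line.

Hunk 1: at line 8 remove [zcxkr,bnwgy] add [dgdyj,llbjj,ruvvm] -> 14 lines: gnipn cnhun gipc kwz krq szd mqmaj gedhc dgdyj llbjj ruvvm haskq dnshh wzl
Hunk 2: at line 7 remove [dgdyj] add [ksu,kkd,xkal] -> 16 lines: gnipn cnhun gipc kwz krq szd mqmaj gedhc ksu kkd xkal llbjj ruvvm haskq dnshh wzl
Hunk 3: at line 9 remove [kkd] add [ibgd,bkv] -> 17 lines: gnipn cnhun gipc kwz krq szd mqmaj gedhc ksu ibgd bkv xkal llbjj ruvvm haskq dnshh wzl

Answer: gnipn
cnhun
gipc
kwz
krq
szd
mqmaj
gedhc
ksu
ibgd
bkv
xkal
llbjj
ruvvm
haskq
dnshh
wzl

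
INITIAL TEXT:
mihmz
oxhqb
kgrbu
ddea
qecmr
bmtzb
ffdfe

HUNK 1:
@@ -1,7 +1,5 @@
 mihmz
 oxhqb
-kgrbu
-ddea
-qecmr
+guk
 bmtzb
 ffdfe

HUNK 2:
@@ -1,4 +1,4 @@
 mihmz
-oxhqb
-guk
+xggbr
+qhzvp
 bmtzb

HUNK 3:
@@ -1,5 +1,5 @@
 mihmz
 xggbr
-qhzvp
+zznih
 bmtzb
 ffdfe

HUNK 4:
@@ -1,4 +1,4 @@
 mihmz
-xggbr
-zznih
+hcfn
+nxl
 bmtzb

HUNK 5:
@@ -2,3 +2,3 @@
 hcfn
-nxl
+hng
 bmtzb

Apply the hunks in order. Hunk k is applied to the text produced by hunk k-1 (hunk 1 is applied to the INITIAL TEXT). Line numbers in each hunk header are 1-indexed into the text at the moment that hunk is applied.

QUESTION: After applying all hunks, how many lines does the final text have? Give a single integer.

Answer: 5

Derivation:
Hunk 1: at line 1 remove [kgrbu,ddea,qecmr] add [guk] -> 5 lines: mihmz oxhqb guk bmtzb ffdfe
Hunk 2: at line 1 remove [oxhqb,guk] add [xggbr,qhzvp] -> 5 lines: mihmz xggbr qhzvp bmtzb ffdfe
Hunk 3: at line 1 remove [qhzvp] add [zznih] -> 5 lines: mihmz xggbr zznih bmtzb ffdfe
Hunk 4: at line 1 remove [xggbr,zznih] add [hcfn,nxl] -> 5 lines: mihmz hcfn nxl bmtzb ffdfe
Hunk 5: at line 2 remove [nxl] add [hng] -> 5 lines: mihmz hcfn hng bmtzb ffdfe
Final line count: 5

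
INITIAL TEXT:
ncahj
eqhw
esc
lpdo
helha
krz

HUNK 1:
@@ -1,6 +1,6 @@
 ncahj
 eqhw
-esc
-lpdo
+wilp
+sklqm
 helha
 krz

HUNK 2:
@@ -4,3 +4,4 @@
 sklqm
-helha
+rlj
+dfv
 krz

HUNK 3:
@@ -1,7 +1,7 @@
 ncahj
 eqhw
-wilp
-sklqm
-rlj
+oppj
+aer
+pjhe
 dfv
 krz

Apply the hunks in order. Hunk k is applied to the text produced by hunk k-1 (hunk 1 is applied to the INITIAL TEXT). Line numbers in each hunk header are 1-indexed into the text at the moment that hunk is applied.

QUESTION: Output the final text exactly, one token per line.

Answer: ncahj
eqhw
oppj
aer
pjhe
dfv
krz

Derivation:
Hunk 1: at line 1 remove [esc,lpdo] add [wilp,sklqm] -> 6 lines: ncahj eqhw wilp sklqm helha krz
Hunk 2: at line 4 remove [helha] add [rlj,dfv] -> 7 lines: ncahj eqhw wilp sklqm rlj dfv krz
Hunk 3: at line 1 remove [wilp,sklqm,rlj] add [oppj,aer,pjhe] -> 7 lines: ncahj eqhw oppj aer pjhe dfv krz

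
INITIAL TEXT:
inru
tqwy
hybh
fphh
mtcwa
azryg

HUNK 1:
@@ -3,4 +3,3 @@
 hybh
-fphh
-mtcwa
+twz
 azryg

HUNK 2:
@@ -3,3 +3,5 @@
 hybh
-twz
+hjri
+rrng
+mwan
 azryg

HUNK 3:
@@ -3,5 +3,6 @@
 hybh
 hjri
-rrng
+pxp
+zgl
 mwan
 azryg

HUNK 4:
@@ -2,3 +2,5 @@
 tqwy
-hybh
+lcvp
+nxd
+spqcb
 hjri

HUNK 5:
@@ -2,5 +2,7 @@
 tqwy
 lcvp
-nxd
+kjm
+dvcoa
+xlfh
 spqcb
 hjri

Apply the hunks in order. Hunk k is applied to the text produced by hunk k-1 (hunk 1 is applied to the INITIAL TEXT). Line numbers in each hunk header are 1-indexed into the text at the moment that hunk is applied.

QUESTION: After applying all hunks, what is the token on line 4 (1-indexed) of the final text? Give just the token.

Answer: kjm

Derivation:
Hunk 1: at line 3 remove [fphh,mtcwa] add [twz] -> 5 lines: inru tqwy hybh twz azryg
Hunk 2: at line 3 remove [twz] add [hjri,rrng,mwan] -> 7 lines: inru tqwy hybh hjri rrng mwan azryg
Hunk 3: at line 3 remove [rrng] add [pxp,zgl] -> 8 lines: inru tqwy hybh hjri pxp zgl mwan azryg
Hunk 4: at line 2 remove [hybh] add [lcvp,nxd,spqcb] -> 10 lines: inru tqwy lcvp nxd spqcb hjri pxp zgl mwan azryg
Hunk 5: at line 2 remove [nxd] add [kjm,dvcoa,xlfh] -> 12 lines: inru tqwy lcvp kjm dvcoa xlfh spqcb hjri pxp zgl mwan azryg
Final line 4: kjm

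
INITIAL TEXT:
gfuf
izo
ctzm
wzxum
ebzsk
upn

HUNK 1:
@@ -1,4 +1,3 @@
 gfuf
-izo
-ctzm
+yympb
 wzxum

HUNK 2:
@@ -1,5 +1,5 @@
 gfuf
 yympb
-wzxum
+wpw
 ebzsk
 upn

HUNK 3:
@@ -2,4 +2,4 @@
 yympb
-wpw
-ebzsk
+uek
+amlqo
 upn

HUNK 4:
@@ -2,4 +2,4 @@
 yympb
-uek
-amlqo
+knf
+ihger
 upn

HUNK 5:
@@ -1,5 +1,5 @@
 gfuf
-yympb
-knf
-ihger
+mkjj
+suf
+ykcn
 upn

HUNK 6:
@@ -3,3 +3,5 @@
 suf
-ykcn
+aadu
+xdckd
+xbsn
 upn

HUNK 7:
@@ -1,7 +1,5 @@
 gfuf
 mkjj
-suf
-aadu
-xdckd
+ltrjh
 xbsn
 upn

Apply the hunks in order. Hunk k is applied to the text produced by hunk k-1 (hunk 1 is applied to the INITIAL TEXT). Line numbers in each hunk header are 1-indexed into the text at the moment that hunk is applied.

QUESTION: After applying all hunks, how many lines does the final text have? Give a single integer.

Hunk 1: at line 1 remove [izo,ctzm] add [yympb] -> 5 lines: gfuf yympb wzxum ebzsk upn
Hunk 2: at line 1 remove [wzxum] add [wpw] -> 5 lines: gfuf yympb wpw ebzsk upn
Hunk 3: at line 2 remove [wpw,ebzsk] add [uek,amlqo] -> 5 lines: gfuf yympb uek amlqo upn
Hunk 4: at line 2 remove [uek,amlqo] add [knf,ihger] -> 5 lines: gfuf yympb knf ihger upn
Hunk 5: at line 1 remove [yympb,knf,ihger] add [mkjj,suf,ykcn] -> 5 lines: gfuf mkjj suf ykcn upn
Hunk 6: at line 3 remove [ykcn] add [aadu,xdckd,xbsn] -> 7 lines: gfuf mkjj suf aadu xdckd xbsn upn
Hunk 7: at line 1 remove [suf,aadu,xdckd] add [ltrjh] -> 5 lines: gfuf mkjj ltrjh xbsn upn
Final line count: 5

Answer: 5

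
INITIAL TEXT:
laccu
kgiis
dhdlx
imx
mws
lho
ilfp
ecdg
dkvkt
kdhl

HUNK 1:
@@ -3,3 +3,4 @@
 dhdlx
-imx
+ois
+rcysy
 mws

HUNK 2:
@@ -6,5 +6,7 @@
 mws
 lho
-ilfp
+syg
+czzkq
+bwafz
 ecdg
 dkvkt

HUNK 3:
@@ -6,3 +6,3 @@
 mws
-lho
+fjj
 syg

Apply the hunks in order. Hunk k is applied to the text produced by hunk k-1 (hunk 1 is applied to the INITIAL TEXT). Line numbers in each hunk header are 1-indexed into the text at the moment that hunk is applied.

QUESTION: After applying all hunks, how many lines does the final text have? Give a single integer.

Answer: 13

Derivation:
Hunk 1: at line 3 remove [imx] add [ois,rcysy] -> 11 lines: laccu kgiis dhdlx ois rcysy mws lho ilfp ecdg dkvkt kdhl
Hunk 2: at line 6 remove [ilfp] add [syg,czzkq,bwafz] -> 13 lines: laccu kgiis dhdlx ois rcysy mws lho syg czzkq bwafz ecdg dkvkt kdhl
Hunk 3: at line 6 remove [lho] add [fjj] -> 13 lines: laccu kgiis dhdlx ois rcysy mws fjj syg czzkq bwafz ecdg dkvkt kdhl
Final line count: 13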